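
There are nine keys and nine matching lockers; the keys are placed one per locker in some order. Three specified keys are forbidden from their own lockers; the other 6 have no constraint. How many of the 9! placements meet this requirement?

256320

Let A_j be the event that the j-th constrained one is fixed. By inclusion-exclusion over the 3 events:
Σ_{j=0}^{3} (-1)^j C(3,j)(9-j)!
= C(3,0)·9! - C(3,1)·8! + C(3,2)·7! - C(3,3)·6!
= 362880 - 120960 + 15120 - 720
= 256320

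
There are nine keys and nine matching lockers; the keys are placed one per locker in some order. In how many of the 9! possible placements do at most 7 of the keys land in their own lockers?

Sum C(9,i)·!(9-i) for i = 0..7:
  i=0: C(9,0)·!9 = 1·133496 = 133496
  i=1: C(9,1)·!8 = 9·14833 = 133497
  i=2: C(9,2)·!7 = 36·1854 = 66744
  i=3: C(9,3)·!6 = 84·265 = 22260
  i=4: C(9,4)·!5 = 126·44 = 5544
  i=5: C(9,5)·!4 = 126·9 = 1134
  i=6: C(9,6)·!3 = 84·2 = 168
  i=7: C(9,7)·!2 = 36·1 = 36
Total = 362879.

362879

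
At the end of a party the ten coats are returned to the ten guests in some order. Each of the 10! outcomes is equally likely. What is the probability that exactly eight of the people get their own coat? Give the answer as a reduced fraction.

Favorable outcomes: C(10,8)·!2 = 45·1 = 45.
Total outcomes: 10! = 3628800.
Probability = 45/3628800 = 1/80640.

1/80640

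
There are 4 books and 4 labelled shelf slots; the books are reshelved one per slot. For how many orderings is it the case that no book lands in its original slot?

The subfactorial !4 = [4!/e] (nearest integer).
4! = 24, and 24/e ≈ 8.83, so !4 = 9.

9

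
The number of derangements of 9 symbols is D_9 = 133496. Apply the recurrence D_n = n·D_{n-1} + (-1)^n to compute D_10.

D_10 = 10·133496 + 1 = 1334961.

1334961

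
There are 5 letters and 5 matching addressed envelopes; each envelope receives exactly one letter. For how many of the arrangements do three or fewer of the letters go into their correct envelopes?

119

# with exactly i fixed is C(5,i)·!(5-i); sum over i=0..3:
  i=0: C(5,0)·!5 = 1·44 = 44
  i=1: C(5,1)·!4 = 5·9 = 45
  i=2: C(5,2)·!3 = 10·2 = 20
  i=3: C(5,3)·!2 = 10·1 = 10
Total = 119.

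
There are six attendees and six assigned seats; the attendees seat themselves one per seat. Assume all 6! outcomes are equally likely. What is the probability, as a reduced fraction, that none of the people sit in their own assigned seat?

Favorable outcomes: !6 = 265.
Total outcomes: 6! = 720.
Probability = 265/720 = 53/144.

53/144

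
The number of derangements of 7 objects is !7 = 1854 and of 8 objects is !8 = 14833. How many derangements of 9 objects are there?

!9 = (9-1)·(!8 + !7) = 8·(14833 + 1854) = 8·16687 = 133496.

133496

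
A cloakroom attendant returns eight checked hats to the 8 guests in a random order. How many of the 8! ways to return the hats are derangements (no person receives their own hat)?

14833

Use !n = n·!(n-1) + (-1)^n.
!8 = 8·1854 + 1 = 14833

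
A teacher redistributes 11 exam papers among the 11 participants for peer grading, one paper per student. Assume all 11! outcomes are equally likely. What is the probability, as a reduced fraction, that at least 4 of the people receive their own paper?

Favorable outcomes: Σ_{i≥4} C(11,i)·!(11-i) = 330·1854 + 462·265 + 462·44 + 330·9 + 165·2 + 55·1 + 11·0 + 1·1 = 757934.
Total outcomes: 11! = 39916800.
Probability = 757934/39916800 = 378967/19958400.

378967/19958400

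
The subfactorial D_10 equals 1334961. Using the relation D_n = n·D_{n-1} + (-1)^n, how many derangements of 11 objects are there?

D_11 = 11·1334961 - 1 = 14684570.

14684570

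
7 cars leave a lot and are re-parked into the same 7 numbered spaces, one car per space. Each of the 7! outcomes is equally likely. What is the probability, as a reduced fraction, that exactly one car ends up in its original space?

53/144

Favorable outcomes: C(7,1)·!6 = 7·265 = 1855.
Total outcomes: 7! = 5040.
Probability = 1855/5040 = 53/144.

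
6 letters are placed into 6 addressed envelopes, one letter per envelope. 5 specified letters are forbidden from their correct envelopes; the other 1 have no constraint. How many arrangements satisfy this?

Inclusion-exclusion on the 5 forbidden self-matches:
Σ_{j=0}^{5} (-1)^j C(5,j)(6-j)!
= C(5,0)·6! - C(5,1)·5! + C(5,2)·4! - C(5,3)·3! + C(5,4)·2! - C(5,5)·1!
= 720 - 600 + 240 - 60 + 10 - 1
= 309

309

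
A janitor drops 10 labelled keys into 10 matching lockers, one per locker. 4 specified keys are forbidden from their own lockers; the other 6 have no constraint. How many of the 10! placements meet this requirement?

2399760

Inclusion-exclusion on the 4 forbidden self-matches:
Σ_{j=0}^{4} (-1)^j C(4,j)(10-j)!
= C(4,0)·10! - C(4,1)·9! + C(4,2)·8! - C(4,3)·7! + C(4,4)·6!
= 3628800 - 1451520 + 241920 - 20160 + 720
= 2399760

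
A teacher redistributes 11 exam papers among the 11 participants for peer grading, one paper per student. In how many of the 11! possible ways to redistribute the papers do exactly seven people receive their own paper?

2970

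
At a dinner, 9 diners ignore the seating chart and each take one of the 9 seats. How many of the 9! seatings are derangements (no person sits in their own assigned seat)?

133496

!9 is the nearest integer to 9!/e.
9! = 362880, and 362880/e ≈ 133496.09, so !9 = 133496.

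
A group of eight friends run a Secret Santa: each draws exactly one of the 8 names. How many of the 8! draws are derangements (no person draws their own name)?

14833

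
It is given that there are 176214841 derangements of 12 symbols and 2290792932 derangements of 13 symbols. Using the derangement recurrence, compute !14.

!14 = (14-1)·(!13 + !12) = 13·(2290792932 + 176214841) = 13·2467007773 = 32071101049.

32071101049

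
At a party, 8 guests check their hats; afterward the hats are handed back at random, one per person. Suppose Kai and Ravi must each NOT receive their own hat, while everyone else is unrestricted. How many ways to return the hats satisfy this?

Let A_j be the event that the j-th constrained one is fixed. By inclusion-exclusion over the 2 events:
Σ_{j=0}^{2} (-1)^j C(2,j)(8-j)!
= C(2,0)·8! - C(2,1)·7! + C(2,2)·6!
= 40320 - 10080 + 720
= 30960

30960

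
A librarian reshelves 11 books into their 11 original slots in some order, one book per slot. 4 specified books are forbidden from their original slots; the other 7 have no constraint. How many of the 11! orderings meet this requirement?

Let A_j be the event that the j-th constrained one is fixed. By inclusion-exclusion over the 4 events:
Σ_{j=0}^{4} (-1)^j C(4,j)(11-j)!
= C(4,0)·11! - C(4,1)·10! + C(4,2)·9! - C(4,3)·8! + C(4,4)·7!
= 39916800 - 14515200 + 2177280 - 161280 + 5040
= 27422640

27422640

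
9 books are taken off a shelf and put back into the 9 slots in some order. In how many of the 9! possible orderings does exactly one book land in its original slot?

133497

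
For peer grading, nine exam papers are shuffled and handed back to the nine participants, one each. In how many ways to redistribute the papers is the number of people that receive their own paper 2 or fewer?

333737

Sum C(9,i)·!(9-i) for i = 0..2:
  i=0: C(9,0)·!9 = 1·133496 = 133496
  i=1: C(9,1)·!8 = 9·14833 = 133497
  i=2: C(9,2)·!7 = 36·1854 = 66744
Total = 333737.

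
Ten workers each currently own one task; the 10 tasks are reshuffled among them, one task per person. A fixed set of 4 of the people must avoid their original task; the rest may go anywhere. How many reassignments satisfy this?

2399760

Inclusion-exclusion on the 4 forbidden self-matches:
Σ_{j=0}^{4} (-1)^j C(4,j)(10-j)!
= C(4,0)·10! - C(4,1)·9! + C(4,2)·8! - C(4,3)·7! + C(4,4)·6!
= 3628800 - 1451520 + 241920 - 20160 + 720
= 2399760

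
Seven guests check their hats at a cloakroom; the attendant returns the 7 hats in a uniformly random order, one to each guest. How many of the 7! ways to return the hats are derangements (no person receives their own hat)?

1854

By inclusion-exclusion, !7 = Σ (-1)^k · 7!/k! for k=0..7
= 7! - 7!/1! + 7!/2! - 7!/3! + 7!/4! - 7!/5! + 7!/6! - 7!/7!
= 5040 - 5040 + 2520 - 840 + 210 - 42 + 7 - 1
= 1854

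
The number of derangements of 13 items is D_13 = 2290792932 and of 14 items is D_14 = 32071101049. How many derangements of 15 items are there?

481066515734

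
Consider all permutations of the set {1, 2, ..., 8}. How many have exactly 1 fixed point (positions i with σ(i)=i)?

Choose which one of the 8 is fixed: C(8,1) = 8.
The other 7 form a derangement: !7 = 1854.
Total: 8 × 1854 = 14832.

14832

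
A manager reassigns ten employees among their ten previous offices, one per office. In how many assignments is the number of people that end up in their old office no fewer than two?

Sum C(10,i)·!(10-i) for i = 2..10:
  i=2: C(10,2)·!8 = 45·14833 = 667485
  i=3: C(10,3)·!7 = 120·1854 = 222480
  i=4: C(10,4)·!6 = 210·265 = 55650
  i=5: C(10,5)·!5 = 252·44 = 11088
  i=6: C(10,6)·!4 = 210·9 = 1890
  i=7: C(10,7)·!3 = 120·2 = 240
  i=8: C(10,8)·!2 = 45·1 = 45
  i=9: C(10,9)·!1 = 10·0 = 0
  i=10: C(10,10)·!0 = 1·1 = 1
Total = 958879.

958879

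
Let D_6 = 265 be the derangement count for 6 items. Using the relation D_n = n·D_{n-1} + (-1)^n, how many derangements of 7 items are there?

D_7 = 7·265 - 1 = 1854.

1854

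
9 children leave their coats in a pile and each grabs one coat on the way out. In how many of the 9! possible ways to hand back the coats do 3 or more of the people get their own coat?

# with exactly i fixed is C(9,i)·!(9-i); sum over i=3..9:
  i=3: C(9,3)·!6 = 84·265 = 22260
  i=4: C(9,4)·!5 = 126·44 = 5544
  i=5: C(9,5)·!4 = 126·9 = 1134
  i=6: C(9,6)·!3 = 84·2 = 168
  i=7: C(9,7)·!2 = 36·1 = 36
  i=8: C(9,8)·!1 = 9·0 = 0
  i=9: C(9,9)·!0 = 1·1 = 1
Total = 29143.

29143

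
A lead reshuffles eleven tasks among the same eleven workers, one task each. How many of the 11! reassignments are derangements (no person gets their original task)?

14684570

The subfactorial !11 = [11!/e] (nearest integer).
11! = 39916800, and 39916800/e ≈ 14684570.08, so !11 = 14684570.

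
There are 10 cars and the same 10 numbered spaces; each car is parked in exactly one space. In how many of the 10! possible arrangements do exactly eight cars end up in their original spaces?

Choose which 8 of the 10 are fixed: C(10,8) = 45.
The other 2 form a derangement: !2 = 1.
Total: 45 × 1 = 45.

45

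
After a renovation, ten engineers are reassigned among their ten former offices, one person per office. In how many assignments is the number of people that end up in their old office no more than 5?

# with exactly i fixed is C(10,i)·!(10-i); sum over i=0..5:
  i=0: C(10,0)·!10 = 1·1334961 = 1334961
  i=1: C(10,1)·!9 = 10·133496 = 1334960
  i=2: C(10,2)·!8 = 45·14833 = 667485
  i=3: C(10,3)·!7 = 120·1854 = 222480
  i=4: C(10,4)·!6 = 210·265 = 55650
  i=5: C(10,5)·!5 = 252·44 = 11088
Total = 3626624.

3626624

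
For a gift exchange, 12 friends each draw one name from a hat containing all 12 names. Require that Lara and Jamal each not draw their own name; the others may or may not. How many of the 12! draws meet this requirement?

Let A_j be the event that the j-th constrained one is fixed. By inclusion-exclusion over the 2 events:
Σ_{j=0}^{2} (-1)^j C(2,j)(12-j)!
= C(2,0)·12! - C(2,1)·11! + C(2,2)·10!
= 479001600 - 79833600 + 3628800
= 402796800

402796800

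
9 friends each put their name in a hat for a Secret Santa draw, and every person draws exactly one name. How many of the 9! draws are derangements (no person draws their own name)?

133496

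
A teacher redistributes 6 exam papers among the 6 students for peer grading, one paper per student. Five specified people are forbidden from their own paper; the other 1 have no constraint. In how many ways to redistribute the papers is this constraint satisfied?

Let A_j be the event that the j-th constrained one is fixed. By inclusion-exclusion over the 5 events:
Σ_{j=0}^{5} (-1)^j C(5,j)(6-j)!
= C(5,0)·6! - C(5,1)·5! + C(5,2)·4! - C(5,3)·3! + C(5,4)·2! - C(5,5)·1!
= 720 - 600 + 240 - 60 + 10 - 1
= 309

309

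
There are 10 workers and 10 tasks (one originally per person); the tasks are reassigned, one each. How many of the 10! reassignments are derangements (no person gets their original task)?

1334961

Use !n = n·!(n-1) + (-1)^n.
!10 = 10·133496 + 1 = 1334961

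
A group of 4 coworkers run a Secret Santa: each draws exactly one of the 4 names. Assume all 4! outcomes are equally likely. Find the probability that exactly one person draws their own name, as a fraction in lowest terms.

Favorable outcomes: C(4,1)·!3 = 4·2 = 8.
Total outcomes: 4! = 24.
Probability = 8/24 = 1/3.

1/3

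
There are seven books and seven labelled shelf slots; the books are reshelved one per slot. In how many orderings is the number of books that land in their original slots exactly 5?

21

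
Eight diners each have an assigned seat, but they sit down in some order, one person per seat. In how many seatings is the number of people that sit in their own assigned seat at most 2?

37085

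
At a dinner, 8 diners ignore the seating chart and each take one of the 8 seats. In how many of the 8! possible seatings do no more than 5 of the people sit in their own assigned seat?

Sum C(8,i)·!(8-i) for i = 0..5:
  i=0: C(8,0)·!8 = 1·14833 = 14833
  i=1: C(8,1)·!7 = 8·1854 = 14832
  i=2: C(8,2)·!6 = 28·265 = 7420
  i=3: C(8,3)·!5 = 56·44 = 2464
  i=4: C(8,4)·!4 = 70·9 = 630
  i=5: C(8,5)·!3 = 56·2 = 112
Total = 40291.

40291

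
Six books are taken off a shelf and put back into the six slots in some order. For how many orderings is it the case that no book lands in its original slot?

The subfactorial !6 = [6!/e] (nearest integer).
6! = 720, and 720/e ≈ 264.87, so !6 = 265.

265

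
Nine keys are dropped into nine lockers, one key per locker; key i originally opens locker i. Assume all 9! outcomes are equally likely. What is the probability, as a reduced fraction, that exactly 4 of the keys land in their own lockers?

Favorable outcomes: C(9,4)·!5 = 126·44 = 5544.
Total outcomes: 9! = 362880.
Probability = 5544/362880 = 11/720.

11/720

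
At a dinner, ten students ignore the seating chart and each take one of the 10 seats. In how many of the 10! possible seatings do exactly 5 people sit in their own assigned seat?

11088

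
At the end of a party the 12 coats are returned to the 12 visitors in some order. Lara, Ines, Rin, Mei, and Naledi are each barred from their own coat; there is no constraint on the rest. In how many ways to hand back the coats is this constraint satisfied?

Inclusion-exclusion on the 5 forbidden self-matches:
Σ_{j=0}^{5} (-1)^j C(5,j)(12-j)!
= C(5,0)·12! - C(5,1)·11! + C(5,2)·10! - C(5,3)·9! + C(5,4)·8! - C(5,5)·7!
= 479001600 - 199584000 + 36288000 - 3628800 + 201600 - 5040
= 312273360

312273360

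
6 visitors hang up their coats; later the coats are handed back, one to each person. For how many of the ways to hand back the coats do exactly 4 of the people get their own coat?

Pick the 4 fixed positions: C(6,4) = 15 ways.
The other 2 form a derangement: !2 = 1.
Total: 15 × 1 = 15.

15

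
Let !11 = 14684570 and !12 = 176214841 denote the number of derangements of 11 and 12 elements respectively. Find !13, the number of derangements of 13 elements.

2290792932

!13 = (13-1)·(!12 + !11) = 12·(176214841 + 14684570) = 12·190899411 = 2290792932.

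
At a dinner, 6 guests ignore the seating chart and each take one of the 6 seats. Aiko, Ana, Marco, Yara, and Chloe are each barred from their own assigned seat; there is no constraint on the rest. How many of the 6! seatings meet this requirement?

309

Let A_j be the event that the j-th constrained one is fixed. By inclusion-exclusion over the 5 events:
Σ_{j=0}^{5} (-1)^j C(5,j)(6-j)!
= C(5,0)·6! - C(5,1)·5! + C(5,2)·4! - C(5,3)·3! + C(5,4)·2! - C(5,5)·1!
= 720 - 600 + 240 - 60 + 10 - 1
= 309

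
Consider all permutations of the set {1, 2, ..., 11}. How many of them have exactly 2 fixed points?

Pick the 2 fixed positions: C(11,2) = 55 ways.
The remaining 9 must be deranged: !9 = 133496.
Total: 55 × 133496 = 7342280.

7342280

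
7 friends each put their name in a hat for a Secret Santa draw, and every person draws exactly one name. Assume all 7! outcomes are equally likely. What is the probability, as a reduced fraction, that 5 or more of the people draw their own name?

11/2520

Favorable outcomes: Σ_{i≥5} C(7,i)·!(7-i) = 21·1 + 7·0 + 1·1 = 22.
Total outcomes: 7! = 5040.
Probability = 22/5040 = 11/2520.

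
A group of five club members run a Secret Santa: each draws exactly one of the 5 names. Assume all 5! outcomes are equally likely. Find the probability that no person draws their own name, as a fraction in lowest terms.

11/30

Favorable outcomes: !5 = 44.
Total outcomes: 5! = 120.
Probability = 44/120 = 11/30.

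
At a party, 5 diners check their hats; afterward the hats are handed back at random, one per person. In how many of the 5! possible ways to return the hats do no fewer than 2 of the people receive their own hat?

31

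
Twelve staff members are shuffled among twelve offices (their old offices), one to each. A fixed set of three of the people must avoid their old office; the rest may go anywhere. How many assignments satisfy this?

Let A_j be the event that the j-th constrained one is fixed. By inclusion-exclusion over the 3 events:
Σ_{j=0}^{3} (-1)^j C(3,j)(12-j)!
= C(3,0)·12! - C(3,1)·11! + C(3,2)·10! - C(3,3)·9!
= 479001600 - 119750400 + 10886400 - 362880
= 369774720

369774720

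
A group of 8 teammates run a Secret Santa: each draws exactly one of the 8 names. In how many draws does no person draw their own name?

The number of derangements of 8 is !8 = Σ_{k=0}^{8} (-1)^k·8!/k!
= 8! - 8!/1! + 8!/2! - 8!/3! + 8!/4! - 8!/5! + 8!/6! - 8!/7! + 8!/8!
= 40320 - 40320 + 20160 - 6720 + 1680 - 336 + 56 - 8 + 1
= 14833

14833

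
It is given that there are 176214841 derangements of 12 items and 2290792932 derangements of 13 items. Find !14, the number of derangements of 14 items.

32071101049

!14 = (14-1)·(!13 + !12) = 13·(2290792932 + 176214841) = 13·2467007773 = 32071101049.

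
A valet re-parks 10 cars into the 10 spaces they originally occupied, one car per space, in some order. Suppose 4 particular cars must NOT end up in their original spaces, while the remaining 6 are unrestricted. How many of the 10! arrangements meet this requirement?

2399760

Inclusion-exclusion on the 4 forbidden self-matches:
Σ_{j=0}^{4} (-1)^j C(4,j)(10-j)!
= C(4,0)·10! - C(4,1)·9! + C(4,2)·8! - C(4,3)·7! + C(4,4)·6!
= 3628800 - 1451520 + 241920 - 20160 + 720
= 2399760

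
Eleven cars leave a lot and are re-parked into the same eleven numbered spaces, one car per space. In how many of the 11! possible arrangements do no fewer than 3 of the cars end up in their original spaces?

3205379

# with exactly i fixed is C(11,i)·!(11-i); sum over i=3..11:
  i=3: C(11,3)·!8 = 165·14833 = 2447445
  i=4: C(11,4)·!7 = 330·1854 = 611820
  i=5: C(11,5)·!6 = 462·265 = 122430
  i=6: C(11,6)·!5 = 462·44 = 20328
  i=7: C(11,7)·!4 = 330·9 = 2970
  i=8: C(11,8)·!3 = 165·2 = 330
  i=9: C(11,9)·!2 = 55·1 = 55
  i=10: C(11,10)·!1 = 11·0 = 0
  i=11: C(11,11)·!0 = 1·1 = 1
Total = 3205379.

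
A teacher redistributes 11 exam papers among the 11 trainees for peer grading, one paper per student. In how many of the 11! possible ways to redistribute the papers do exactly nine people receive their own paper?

55

Choose which 9 of the 11 are fixed: C(11,9) = 55.
The remaining 2 must be deranged: !2 = 1.
Total: 55 × 1 = 55.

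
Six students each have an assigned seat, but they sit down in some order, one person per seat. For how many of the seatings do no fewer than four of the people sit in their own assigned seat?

16

# with exactly i fixed is C(6,i)·!(6-i); sum over i=4..6:
  i=4: C(6,4)·!2 = 15·1 = 15
  i=5: C(6,5)·!1 = 6·0 = 0
  i=6: C(6,6)·!0 = 1·1 = 1
Total = 16.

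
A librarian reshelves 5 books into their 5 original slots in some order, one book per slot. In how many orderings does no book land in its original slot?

By inclusion-exclusion, !5 = Σ (-1)^k · 5!/k! for k=0..5
= 5! - 5!/1! + 5!/2! - 5!/3! + 5!/4! - 5!/5!
= 120 - 120 + 60 - 20 + 5 - 1
= 44

44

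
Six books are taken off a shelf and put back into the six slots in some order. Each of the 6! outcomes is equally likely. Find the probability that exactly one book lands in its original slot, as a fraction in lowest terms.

Favorable outcomes: C(6,1)·!5 = 6·44 = 264.
Total outcomes: 6! = 720.
Probability = 264/720 = 11/30.

11/30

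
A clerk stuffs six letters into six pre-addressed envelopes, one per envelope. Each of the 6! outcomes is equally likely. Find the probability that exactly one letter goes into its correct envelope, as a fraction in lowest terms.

11/30

Favorable outcomes: C(6,1)·!5 = 6·44 = 264.
Total outcomes: 6! = 720.
Probability = 264/720 = 11/30.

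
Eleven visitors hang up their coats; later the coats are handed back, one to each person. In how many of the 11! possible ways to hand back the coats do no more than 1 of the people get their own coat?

29369141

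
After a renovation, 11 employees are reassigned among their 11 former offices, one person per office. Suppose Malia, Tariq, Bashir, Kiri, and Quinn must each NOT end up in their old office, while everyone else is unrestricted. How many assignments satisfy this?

25022880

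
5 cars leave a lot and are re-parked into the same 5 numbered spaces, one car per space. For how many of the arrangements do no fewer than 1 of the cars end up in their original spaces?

76

# with exactly i fixed is C(5,i)·!(5-i); sum over i=1..5:
  i=1: C(5,1)·!4 = 5·9 = 45
  i=2: C(5,2)·!3 = 10·2 = 20
  i=3: C(5,3)·!2 = 10·1 = 10
  i=4: C(5,4)·!1 = 5·0 = 0
  i=5: C(5,5)·!0 = 1·1 = 1
Total = 76.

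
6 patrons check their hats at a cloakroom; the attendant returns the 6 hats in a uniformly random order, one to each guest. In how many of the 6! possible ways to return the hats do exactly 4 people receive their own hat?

15

Choose which 4 of the 6 are fixed: C(6,4) = 15.
The other 2 form a derangement: !2 = 1.
Total: 15 × 1 = 15.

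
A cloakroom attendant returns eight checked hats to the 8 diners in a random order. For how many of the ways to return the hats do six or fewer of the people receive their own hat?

# with exactly i fixed is C(8,i)·!(8-i); sum over i=0..6:
  i=0: C(8,0)·!8 = 1·14833 = 14833
  i=1: C(8,1)·!7 = 8·1854 = 14832
  i=2: C(8,2)·!6 = 28·265 = 7420
  i=3: C(8,3)·!5 = 56·44 = 2464
  i=4: C(8,4)·!4 = 70·9 = 630
  i=5: C(8,5)·!3 = 56·2 = 112
  i=6: C(8,6)·!2 = 28·1 = 28
Total = 40319.

40319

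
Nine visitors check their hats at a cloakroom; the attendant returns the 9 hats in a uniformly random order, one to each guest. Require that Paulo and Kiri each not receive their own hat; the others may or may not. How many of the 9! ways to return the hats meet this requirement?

287280

Inclusion-exclusion on the 2 forbidden self-matches:
Σ_{j=0}^{2} (-1)^j C(2,j)(9-j)!
= C(2,0)·9! - C(2,1)·8! + C(2,2)·7!
= 362880 - 80640 + 5040
= 287280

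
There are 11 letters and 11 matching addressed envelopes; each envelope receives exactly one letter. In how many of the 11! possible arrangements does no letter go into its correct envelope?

14684570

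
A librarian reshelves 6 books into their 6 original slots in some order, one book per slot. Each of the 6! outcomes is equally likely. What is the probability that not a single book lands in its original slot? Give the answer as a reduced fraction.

53/144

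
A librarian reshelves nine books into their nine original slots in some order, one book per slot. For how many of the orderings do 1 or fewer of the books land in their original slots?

# with exactly i fixed is C(9,i)·!(9-i); sum over i=0..1:
  i=0: C(9,0)·!9 = 1·133496 = 133496
  i=1: C(9,1)·!8 = 9·14833 = 133497
Total = 266993.

266993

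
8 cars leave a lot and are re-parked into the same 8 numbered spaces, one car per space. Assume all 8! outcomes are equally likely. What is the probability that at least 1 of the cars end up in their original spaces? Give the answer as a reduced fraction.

3641/5760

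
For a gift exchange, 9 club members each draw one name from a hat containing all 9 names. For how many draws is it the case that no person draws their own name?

133496

The number of derangements of 9 is !9 = Σ_{k=0}^{9} (-1)^k·9!/k!
= 9! - 9!/1! + 9!/2! - 9!/3! + 9!/4! - 9!/5! + 9!/6! - 9!/7! + 9!/8! - 9!/9!
= 362880 - 362880 + 181440 - 60480 + 15120 - 3024 + 504 - 72 + 9 - 1
= 133496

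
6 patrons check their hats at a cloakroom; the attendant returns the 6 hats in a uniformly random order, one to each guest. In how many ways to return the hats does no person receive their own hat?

265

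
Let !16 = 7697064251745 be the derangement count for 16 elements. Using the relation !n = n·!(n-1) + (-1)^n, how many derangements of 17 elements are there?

!17 = 17·7697064251745 - 1 = 130850092279664.

130850092279664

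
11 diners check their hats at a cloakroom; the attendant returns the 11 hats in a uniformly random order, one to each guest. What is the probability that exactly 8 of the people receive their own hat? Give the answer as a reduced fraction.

Favorable outcomes: C(11,8)·!3 = 165·2 = 330.
Total outcomes: 11! = 39916800.
Probability = 330/39916800 = 1/120960.

1/120960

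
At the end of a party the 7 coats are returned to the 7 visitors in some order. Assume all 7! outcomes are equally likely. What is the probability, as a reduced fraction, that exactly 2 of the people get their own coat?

11/60

Favorable outcomes: C(7,2)·!5 = 21·44 = 924.
Total outcomes: 7! = 5040.
Probability = 924/5040 = 11/60.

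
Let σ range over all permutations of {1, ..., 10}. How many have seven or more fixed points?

# with exactly i fixed is C(10,i)·!(10-i); sum over i=7..10:
  i=7: C(10,7)·!3 = 120·2 = 240
  i=8: C(10,8)·!2 = 45·1 = 45
  i=9: C(10,9)·!1 = 10·0 = 0
  i=10: C(10,10)·!0 = 1·1 = 1
Total = 286.

286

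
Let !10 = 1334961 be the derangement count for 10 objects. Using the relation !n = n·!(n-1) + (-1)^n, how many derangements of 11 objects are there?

!11 = 11·1334961 - 1 = 14684570.

14684570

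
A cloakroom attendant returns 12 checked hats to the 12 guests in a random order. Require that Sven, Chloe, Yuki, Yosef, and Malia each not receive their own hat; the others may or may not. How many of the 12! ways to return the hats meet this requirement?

Let A_j be the event that the j-th constrained one is fixed. By inclusion-exclusion over the 5 events:
Σ_{j=0}^{5} (-1)^j C(5,j)(12-j)!
= C(5,0)·12! - C(5,1)·11! + C(5,2)·10! - C(5,3)·9! + C(5,4)·8! - C(5,5)·7!
= 479001600 - 199584000 + 36288000 - 3628800 + 201600 - 5040
= 312273360

312273360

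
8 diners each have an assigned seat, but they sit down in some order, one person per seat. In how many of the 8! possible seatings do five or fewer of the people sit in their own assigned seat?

# with exactly i fixed is C(8,i)·!(8-i); sum over i=0..5:
  i=0: C(8,0)·!8 = 1·14833 = 14833
  i=1: C(8,1)·!7 = 8·1854 = 14832
  i=2: C(8,2)·!6 = 28·265 = 7420
  i=3: C(8,3)·!5 = 56·44 = 2464
  i=4: C(8,4)·!4 = 70·9 = 630
  i=5: C(8,5)·!3 = 56·2 = 112
Total = 40291.

40291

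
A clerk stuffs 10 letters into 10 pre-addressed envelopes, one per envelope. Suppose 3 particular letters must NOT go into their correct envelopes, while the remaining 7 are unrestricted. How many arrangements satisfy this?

Let A_j be the event that the j-th constrained one is fixed. By inclusion-exclusion over the 3 events:
Σ_{j=0}^{3} (-1)^j C(3,j)(10-j)!
= C(3,0)·10! - C(3,1)·9! + C(3,2)·8! - C(3,3)·7!
= 3628800 - 1088640 + 120960 - 5040
= 2656080

2656080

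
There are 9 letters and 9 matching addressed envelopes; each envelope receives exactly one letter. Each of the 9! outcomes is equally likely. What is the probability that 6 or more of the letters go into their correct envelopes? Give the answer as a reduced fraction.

41/72576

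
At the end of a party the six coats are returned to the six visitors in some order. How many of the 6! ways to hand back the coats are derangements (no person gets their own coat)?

The number of derangements of 6 is !6 = Σ_{k=0}^{6} (-1)^k·6!/k!
= 6! - 6!/1! + 6!/2! - 6!/3! + 6!/4! - 6!/5! + 6!/6!
= 720 - 720 + 360 - 120 + 30 - 6 + 1
= 265

265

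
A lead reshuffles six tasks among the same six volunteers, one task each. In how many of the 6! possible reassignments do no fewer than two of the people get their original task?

Sum C(6,i)·!(6-i) for i = 2..6:
  i=2: C(6,2)·!4 = 15·9 = 135
  i=3: C(6,3)·!3 = 20·2 = 40
  i=4: C(6,4)·!2 = 15·1 = 15
  i=5: C(6,5)·!1 = 6·0 = 0
  i=6: C(6,6)·!0 = 1·1 = 1
Total = 191.

191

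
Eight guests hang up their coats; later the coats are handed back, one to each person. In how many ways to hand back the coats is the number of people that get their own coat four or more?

771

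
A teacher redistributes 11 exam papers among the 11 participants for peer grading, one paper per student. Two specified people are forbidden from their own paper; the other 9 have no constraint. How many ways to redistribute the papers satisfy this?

33022080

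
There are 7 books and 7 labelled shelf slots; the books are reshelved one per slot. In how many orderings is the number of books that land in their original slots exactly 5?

Choose which 5 of the 7 are fixed: C(7,5) = 21.
The remaining 2 must be deranged: !2 = 1.
Total: 21 × 1 = 21.

21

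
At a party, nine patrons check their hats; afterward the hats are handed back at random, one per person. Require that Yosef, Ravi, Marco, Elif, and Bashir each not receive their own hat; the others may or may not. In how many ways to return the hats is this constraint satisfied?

Inclusion-exclusion on the 5 forbidden self-matches:
Σ_{j=0}^{5} (-1)^j C(5,j)(9-j)!
= C(5,0)·9! - C(5,1)·8! + C(5,2)·7! - C(5,3)·6! + C(5,4)·5! - C(5,5)·4!
= 362880 - 201600 + 50400 - 7200 + 600 - 24
= 205056

205056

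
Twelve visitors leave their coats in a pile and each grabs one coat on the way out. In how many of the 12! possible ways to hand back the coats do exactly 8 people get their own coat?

Choose which 8 of the 12 are fixed: C(12,8) = 495.
The remaining 4 must be deranged: !4 = 9.
Total: 495 × 9 = 4455.

4455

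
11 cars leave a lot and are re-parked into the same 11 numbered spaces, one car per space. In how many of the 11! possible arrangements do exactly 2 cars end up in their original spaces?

Choose which 2 of the 11 are fixed: C(11,2) = 55.
The remaining 9 must be deranged: !9 = 133496.
Total: 55 × 133496 = 7342280.

7342280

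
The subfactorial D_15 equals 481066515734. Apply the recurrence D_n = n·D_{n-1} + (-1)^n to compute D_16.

D_16 = 16·481066515734 + 1 = 7697064251745.

7697064251745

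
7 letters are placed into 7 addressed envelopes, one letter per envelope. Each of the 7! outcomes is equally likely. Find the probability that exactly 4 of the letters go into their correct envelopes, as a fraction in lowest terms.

Favorable outcomes: C(7,4)·!3 = 35·2 = 70.
Total outcomes: 7! = 5040.
Probability = 70/5040 = 1/72.

1/72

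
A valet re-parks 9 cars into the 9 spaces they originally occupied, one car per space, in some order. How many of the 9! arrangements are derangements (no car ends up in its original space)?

By inclusion-exclusion, !9 = Σ (-1)^k · 9!/k! for k=0..9
= 9! - 9!/1! + 9!/2! - 9!/3! + 9!/4! - 9!/5! + 9!/6! - 9!/7! + 9!/8! - 9!/9!
= 362880 - 362880 + 181440 - 60480 + 15120 - 3024 + 504 - 72 + 9 - 1
= 133496

133496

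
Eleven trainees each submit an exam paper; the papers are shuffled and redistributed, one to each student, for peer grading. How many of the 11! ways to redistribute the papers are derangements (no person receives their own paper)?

14684570

!11 = 11! · Σ_{k=0}^{11} (-1)^k/k!
= 11! - 11!/1! + 11!/2! - 11!/3! + 11!/4! - 11!/5! + 11!/6! - 11!/7! + 11!/8! - 11!/9! + 11!/10! - 11!/11!
= 39916800 - 39916800 + 19958400 - 6652800 + 1663200 - 332640 + 55440 - 7920 + 990 - 110 + 11 - 1
= 14684570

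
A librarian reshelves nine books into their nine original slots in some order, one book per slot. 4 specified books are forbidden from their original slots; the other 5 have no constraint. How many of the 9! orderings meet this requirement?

229080

Let A_j be the event that the j-th constrained one is fixed. By inclusion-exclusion over the 4 events:
Σ_{j=0}^{4} (-1)^j C(4,j)(9-j)!
= C(4,0)·9! - C(4,1)·8! + C(4,2)·7! - C(4,3)·6! + C(4,4)·5!
= 362880 - 161280 + 30240 - 2880 + 120
= 229080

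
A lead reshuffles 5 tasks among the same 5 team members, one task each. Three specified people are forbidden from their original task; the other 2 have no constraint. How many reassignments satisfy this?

Let A_j be the event that the j-th constrained one is fixed. By inclusion-exclusion over the 3 events:
Σ_{j=0}^{3} (-1)^j C(3,j)(5-j)!
= C(3,0)·5! - C(3,1)·4! + C(3,2)·3! - C(3,3)·2!
= 120 - 72 + 18 - 2
= 64

64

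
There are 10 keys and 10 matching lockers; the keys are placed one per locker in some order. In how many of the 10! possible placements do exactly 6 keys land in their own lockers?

Pick the 6 fixed positions: C(10,6) = 210 ways.
The remaining 4 must be deranged: !4 = 9.
Total: 210 × 9 = 1890.

1890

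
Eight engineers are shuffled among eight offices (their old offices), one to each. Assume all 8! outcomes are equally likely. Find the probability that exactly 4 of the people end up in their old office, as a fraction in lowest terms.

Favorable outcomes: C(8,4)·!4 = 70·9 = 630.
Total outcomes: 8! = 40320.
Probability = 630/40320 = 1/64.

1/64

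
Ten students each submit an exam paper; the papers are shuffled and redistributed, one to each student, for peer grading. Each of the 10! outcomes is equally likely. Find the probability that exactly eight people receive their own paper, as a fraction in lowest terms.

Favorable outcomes: C(10,8)·!2 = 45·1 = 45.
Total outcomes: 10! = 3628800.
Probability = 45/3628800 = 1/80640.

1/80640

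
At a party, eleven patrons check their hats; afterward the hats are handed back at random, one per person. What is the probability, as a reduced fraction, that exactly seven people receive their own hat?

Favorable outcomes: C(11,7)·!4 = 330·9 = 2970.
Total outcomes: 11! = 39916800.
Probability = 2970/39916800 = 1/13440.

1/13440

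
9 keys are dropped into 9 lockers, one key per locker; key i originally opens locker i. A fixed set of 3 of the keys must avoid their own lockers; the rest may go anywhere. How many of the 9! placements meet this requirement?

256320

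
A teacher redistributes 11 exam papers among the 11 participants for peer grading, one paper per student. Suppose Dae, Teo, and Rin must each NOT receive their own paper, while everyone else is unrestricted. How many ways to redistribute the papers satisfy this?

30078720

Let A_j be the event that the j-th constrained one is fixed. By inclusion-exclusion over the 3 events:
Σ_{j=0}^{3} (-1)^j C(3,j)(11-j)!
= C(3,0)·11! - C(3,1)·10! + C(3,2)·9! - C(3,3)·8!
= 39916800 - 10886400 + 1088640 - 40320
= 30078720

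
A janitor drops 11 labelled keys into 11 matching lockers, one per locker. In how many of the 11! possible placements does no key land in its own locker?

14684570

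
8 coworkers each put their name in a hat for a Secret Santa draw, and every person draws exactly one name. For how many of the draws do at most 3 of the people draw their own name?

# with exactly i fixed is C(8,i)·!(8-i); sum over i=0..3:
  i=0: C(8,0)·!8 = 1·14833 = 14833
  i=1: C(8,1)·!7 = 8·1854 = 14832
  i=2: C(8,2)·!6 = 28·265 = 7420
  i=3: C(8,3)·!5 = 56·44 = 2464
Total = 39549.

39549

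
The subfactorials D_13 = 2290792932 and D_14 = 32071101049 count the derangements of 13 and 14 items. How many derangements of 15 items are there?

D_15 = (15-1)·(D_14 + D_13) = 14·(32071101049 + 2290792932) = 14·34361893981 = 481066515734.

481066515734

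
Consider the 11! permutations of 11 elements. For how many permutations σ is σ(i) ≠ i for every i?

Use !n = (n-1)(!(n-1) + !(n-2)).
!11 = 10·(1334961 + 133496) = 10·1468457 = 14684570

14684570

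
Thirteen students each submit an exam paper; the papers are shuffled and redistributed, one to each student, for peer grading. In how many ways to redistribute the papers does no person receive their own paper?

The number of derangements of 13 is !13 = Σ_{k=0}^{13} (-1)^k·13!/k!
= 13! - 13!/1! + 13!/2! - 13!/3! + 13!/4! - 13!/5! + 13!/6! - 13!/7! + 13!/8! - 13!/9! + 13!/10! - 13!/11! + 13!/12! - 13!/13!
= 6227020800 - 6227020800 + 3113510400 - 1037836800 + 259459200 - 51891840 + 8648640 - 1235520 + 154440 - 17160 + 1716 - 156 + 13 - 1
= 2290792932

2290792932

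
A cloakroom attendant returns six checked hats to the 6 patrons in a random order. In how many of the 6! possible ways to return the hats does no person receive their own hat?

265

The subfactorial !6 = [6!/e] (nearest integer).
6! = 720, and 720/e ≈ 264.87, so !6 = 265.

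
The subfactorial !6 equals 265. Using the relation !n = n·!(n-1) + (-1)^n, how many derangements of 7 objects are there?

1854

!7 = 7·265 - 1 = 1854.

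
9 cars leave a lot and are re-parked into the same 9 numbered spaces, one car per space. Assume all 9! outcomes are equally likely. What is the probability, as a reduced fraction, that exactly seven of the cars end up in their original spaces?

1/10080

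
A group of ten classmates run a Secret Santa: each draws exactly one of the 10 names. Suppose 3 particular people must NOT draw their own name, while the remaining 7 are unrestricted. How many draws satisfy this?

2656080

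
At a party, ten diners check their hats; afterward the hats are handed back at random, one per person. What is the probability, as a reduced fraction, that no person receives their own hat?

Favorable outcomes: !10 = 1334961.
Total outcomes: 10! = 3628800.
Probability = 1334961/3628800 = 16481/44800.

16481/44800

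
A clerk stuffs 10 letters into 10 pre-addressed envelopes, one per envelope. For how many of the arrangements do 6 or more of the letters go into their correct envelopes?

2176

# with exactly i fixed is C(10,i)·!(10-i); sum over i=6..10:
  i=6: C(10,6)·!4 = 210·9 = 1890
  i=7: C(10,7)·!3 = 120·2 = 240
  i=8: C(10,8)·!2 = 45·1 = 45
  i=9: C(10,9)·!1 = 10·0 = 0
  i=10: C(10,10)·!0 = 1·1 = 1
Total = 2176.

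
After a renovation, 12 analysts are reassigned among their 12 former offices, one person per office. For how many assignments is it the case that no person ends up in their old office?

The number of derangements of 12 is !12 = Σ_{k=0}^{12} (-1)^k·12!/k!
= 12! - 12!/1! + 12!/2! - 12!/3! + 12!/4! - 12!/5! + 12!/6! - 12!/7! + 12!/8! - 12!/9! + 12!/10! - 12!/11! + 12!/12!
= 479001600 - 479001600 + 239500800 - 79833600 + 19958400 - 3991680 + 665280 - 95040 + 11880 - 1320 + 132 - 12 + 1
= 176214841

176214841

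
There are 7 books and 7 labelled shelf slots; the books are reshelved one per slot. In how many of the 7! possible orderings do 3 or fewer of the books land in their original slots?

4948

Sum C(7,i)·!(7-i) for i = 0..3:
  i=0: C(7,0)·!7 = 1·1854 = 1854
  i=1: C(7,1)·!6 = 7·265 = 1855
  i=2: C(7,2)·!5 = 21·44 = 924
  i=3: C(7,3)·!4 = 35·9 = 315
Total = 4948.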